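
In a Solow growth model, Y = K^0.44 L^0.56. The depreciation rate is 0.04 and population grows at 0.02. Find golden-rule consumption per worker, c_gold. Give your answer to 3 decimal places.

n + δ = 0.02 + 0.04 = 0.06.
At the golden rule the marginal product of capital equals n+δ: 0.44·k^(0.44−1) = 0.06. Solving, k_gold = (0.44/0.06)^(1/0.56) ≈ 35.0898.
y_gold = 35.0898^0.44 ≈ 4.7850.
c_gold = y_gold − (n+δ)·k_gold = 4.7850 − 0.06·35.0898 ≈ 2.6796.

c_gold ≈ 2.680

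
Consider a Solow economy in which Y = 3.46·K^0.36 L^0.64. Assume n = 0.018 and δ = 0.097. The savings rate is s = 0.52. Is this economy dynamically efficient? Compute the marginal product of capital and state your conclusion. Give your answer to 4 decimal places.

n + δ = 0.018 + 0.097 = 0.115.
Steady-state k*: s·A·k^0.36 = 0.115·k gives k* = (0.52·3.46/0.115)^(1/0.64) ≈ 73.4888.
MPK = 0.36·3.46·73.4888^(-0.64) ≈ 0.0796.
MPK < n+δ = 0.115, so the economy is dynamically inefficient (over-saving).

dynamically inefficient; MPK ≈ 0.0796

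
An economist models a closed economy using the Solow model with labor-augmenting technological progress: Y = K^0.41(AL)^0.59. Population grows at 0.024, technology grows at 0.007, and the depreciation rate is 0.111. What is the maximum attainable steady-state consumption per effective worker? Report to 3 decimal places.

c_gold ≈ 1.233

Break-even investment rate: n + g + δ = 0.024 + 0.007 + 0.111 = 0.142.
Maximizing c = f(k) − (n+g+δ)·k gives f'(k) = n+g+δ, i.e. 0.41·k^(0.41−1) = 0.142, so k_gold = (0.41/0.142)^(1/0.59) ≈ 6.0325.
y_gold = 6.0325^0.41 ≈ 2.0893.
c_gold = y_gold − (n+g+δ)·k_gold = 2.0893 − 0.142·6.0325 ≈ 1.2327.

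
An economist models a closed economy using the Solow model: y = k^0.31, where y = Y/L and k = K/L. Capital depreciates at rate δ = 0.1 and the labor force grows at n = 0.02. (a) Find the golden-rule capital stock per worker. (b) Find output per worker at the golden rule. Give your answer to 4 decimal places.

(a) k_gold ≈ 3.9570; (b) y_gold ≈ 1.5317

n + δ = 0.02 + 0.1 = 0.12.
At the golden rule the marginal product of capital equals n+δ: 0.31·k^(0.31−1) = 0.12. Solving, k_gold = (0.31/0.12)^(1/0.69) ≈ 3.9570.
y_gold = 3.9570^0.31 ≈ 1.5317.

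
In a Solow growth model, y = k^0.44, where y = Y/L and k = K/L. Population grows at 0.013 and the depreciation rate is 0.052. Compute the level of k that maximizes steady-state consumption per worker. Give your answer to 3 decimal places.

k_gold ≈ 30.416

n + δ = 0.013 + 0.052 = 0.065.
Maximizing c = f(k) − (n+δ)·k gives f'(k) = n+δ, i.e. 0.44·k^(0.44−1) = 0.065, so k_gold = (0.44/0.065)^(1/0.56) ≈ 30.4163.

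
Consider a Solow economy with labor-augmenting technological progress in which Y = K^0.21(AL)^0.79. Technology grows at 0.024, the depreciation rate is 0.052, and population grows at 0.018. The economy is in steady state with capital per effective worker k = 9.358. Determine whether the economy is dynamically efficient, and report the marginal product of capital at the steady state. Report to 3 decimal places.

The effective depreciation rate is n + g + δ = 0.018 + 0.024 + 0.052 = 0.094.
MPK = 0.21·k^(0.21−1) = 0.21·9.358^(-0.79) ≈ 0.0359.
MPK < 0.094, so the economy is dynamically inefficient (over-saving).

dynamically inefficient; MPK ≈ 0.036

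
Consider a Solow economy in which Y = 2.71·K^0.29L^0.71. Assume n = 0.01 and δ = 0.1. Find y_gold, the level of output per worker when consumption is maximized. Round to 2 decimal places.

y_gold ≈ 6.05

n + δ = 0.01 + 0.1 = 0.11.
Setting f'(k) = n+δ gives 0.29·2.71·k^(0.29−1) = 0.11, hence k_gold = (0.29·2.71/0.11)^(1/0.71) ≈ 15.9508.
Output: y_gold = 2.71·k_gold^0.29 = 2.71·15.9508^0.29 ≈ 6.0503.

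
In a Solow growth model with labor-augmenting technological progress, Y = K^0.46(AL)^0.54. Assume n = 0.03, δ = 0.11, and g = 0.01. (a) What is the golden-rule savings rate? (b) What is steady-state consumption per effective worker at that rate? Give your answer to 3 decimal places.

(a) s_gold = 0.460; (b) c_gold ≈ 1.403

n + g + δ = 0.03 + 0.01 + 0.11 = 0.15.
For Cobb-Douglas, s_gold equals capital's share: s_gold = 0.46.
Setting f'(k) = n+g+δ gives 0.46·k^(0.46−1) = 0.15, hence k_gold = (0.46/0.15)^(1/0.54) ≈ 7.9659.
y_gold = 7.9659^0.46 ≈ 2.5976; c_gold = (1−0.46)·y_gold ≈ 1.4027.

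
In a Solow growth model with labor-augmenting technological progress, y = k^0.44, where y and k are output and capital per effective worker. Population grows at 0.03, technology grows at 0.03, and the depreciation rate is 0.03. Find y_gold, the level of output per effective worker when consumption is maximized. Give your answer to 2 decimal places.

y_gold ≈ 3.48

Break-even investment rate: n + g + δ = 0.03 + 0.03 + 0.03 = 0.09.
At the golden rule the marginal product of capital equals n+g+δ: 0.44·k^(0.44−1) = 0.09. Solving, k_gold = (0.44/0.09)^(1/0.56) ≈ 17.0111.
Output: y_gold = k_gold^0.44 = 17.0111^0.44 ≈ 3.4795.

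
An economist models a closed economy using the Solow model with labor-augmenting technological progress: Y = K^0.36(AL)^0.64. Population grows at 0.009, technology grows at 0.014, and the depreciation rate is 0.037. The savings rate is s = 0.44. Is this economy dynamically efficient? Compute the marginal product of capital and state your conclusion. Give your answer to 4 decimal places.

n + g + δ = 0.009 + 0.014 + 0.037 = 0.06.
Steady-state k*: s·k^0.36 = 0.06·k gives k* = (0.44/0.06)^(1/0.64) ≈ 22.4923.
MPK = 0.36·22.4923^(-0.64) ≈ 0.0491.
MPK < n+g+δ = 0.06, so the economy is dynamically inefficient (over-saving).

dynamically inefficient; MPK ≈ 0.0491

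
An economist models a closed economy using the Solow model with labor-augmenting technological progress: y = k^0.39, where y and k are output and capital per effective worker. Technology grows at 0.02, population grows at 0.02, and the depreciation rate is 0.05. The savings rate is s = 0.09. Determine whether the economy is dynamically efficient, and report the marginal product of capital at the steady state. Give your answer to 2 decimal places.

dynamically efficient; MPK ≈ 0.39

Break-even investment rate: n + g + δ = 0.02 + 0.02 + 0.05 = 0.09.
Steady-state k*: s·k^0.39 = 0.09·k gives k* = (0.09/0.09)^(1/0.61) ≈ 1.0000.
MPK = 0.39·1.0000^(-0.61) ≈ 0.3900.
MPK > n+g+δ = 0.09, so the economy is dynamically efficient (under-saving).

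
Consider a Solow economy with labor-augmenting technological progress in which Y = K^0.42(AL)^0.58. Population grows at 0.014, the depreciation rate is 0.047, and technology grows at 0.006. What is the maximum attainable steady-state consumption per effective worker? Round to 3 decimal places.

Capital per effective worker breaks even when investment replaces (n + g + δ)·k; here n + g + δ = 0.067.
Setting f'(k) = n+g+δ gives 0.42·k^(0.42−1) = 0.067, hence k_gold = (0.42/0.067)^(1/0.58) ≈ 23.6831.
y_gold = 23.6831^0.42 ≈ 3.7780.
c_gold = y_gold − (n+g+δ)·k_gold = 3.7780 − 0.067·23.6831 ≈ 2.1913.

c_gold ≈ 2.191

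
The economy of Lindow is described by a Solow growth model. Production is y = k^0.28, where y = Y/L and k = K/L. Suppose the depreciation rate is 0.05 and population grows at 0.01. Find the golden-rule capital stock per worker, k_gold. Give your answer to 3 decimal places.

Break-even investment rate: n + δ = 0.01 + 0.05 = 0.06.
At the golden rule the marginal product of capital equals n+δ: 0.28·k^(0.28−1) = 0.06. Solving, k_gold = (0.28/0.06)^(1/0.72) ≈ 8.4952.

k_gold ≈ 8.495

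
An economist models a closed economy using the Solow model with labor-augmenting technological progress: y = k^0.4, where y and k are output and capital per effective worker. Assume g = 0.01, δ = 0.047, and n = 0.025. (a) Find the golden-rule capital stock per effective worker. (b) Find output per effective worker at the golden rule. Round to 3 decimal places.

The effective depreciation rate is n + g + δ = 0.025 + 0.01 + 0.047 = 0.082.
Golden rule sets MPK = n+g+δ: 0.4·k^(0.4−1) = 0.082, so k_gold = (0.4/0.082)^(1/0.6) ≈ 14.0306.
y_gold = 14.0306^0.4 ≈ 2.8763.

(a) k_gold ≈ 14.031; (b) y_gold ≈ 2.876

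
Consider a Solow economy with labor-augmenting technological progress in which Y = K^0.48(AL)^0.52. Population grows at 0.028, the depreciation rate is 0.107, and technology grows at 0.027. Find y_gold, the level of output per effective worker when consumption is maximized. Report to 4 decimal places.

n + g + δ = 0.028 + 0.027 + 0.107 = 0.162.
Setting f'(k) = n+g+δ gives 0.48·k^(0.48−1) = 0.162, hence k_gold = (0.48/0.162)^(1/0.52) ≈ 8.0754.
Output: y_gold = k_gold^0.48 = 8.0754^0.48 ≈ 2.7255.

y_gold ≈ 2.7255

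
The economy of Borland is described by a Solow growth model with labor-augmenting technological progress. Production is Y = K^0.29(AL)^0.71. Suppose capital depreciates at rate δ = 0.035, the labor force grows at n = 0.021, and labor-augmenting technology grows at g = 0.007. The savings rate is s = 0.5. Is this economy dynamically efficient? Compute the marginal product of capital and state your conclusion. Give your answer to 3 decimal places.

The effective depreciation rate is n + g + δ = 0.021 + 0.007 + 0.035 = 0.063.
Steady-state k*: s·k^0.29 = 0.063·k gives k* = (0.5/0.063)^(1/0.71) ≈ 18.4963.
MPK = 0.29·18.4963^(-0.71) ≈ 0.0365.
MPK < n+g+δ = 0.063, so the economy is dynamically inefficient (over-saving).

dynamically inefficient; MPK ≈ 0.037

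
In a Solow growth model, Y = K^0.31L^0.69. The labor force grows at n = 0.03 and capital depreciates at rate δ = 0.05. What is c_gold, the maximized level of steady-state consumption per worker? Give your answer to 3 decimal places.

c_gold ≈ 1.268

The effective depreciation rate is n + δ = 0.03 + 0.05 = 0.08.
Maximizing c = f(k) − (n+δ)·k gives f'(k) = n+δ, i.e. 0.31·k^(0.31−1) = 0.08, so k_gold = (0.31/0.08)^(1/0.69) ≈ 7.1214.
y_gold = 7.1214^0.31 ≈ 1.8378.
c_gold = y_gold − (n+δ)·k_gold = 1.8378 − 0.08·7.1214 ≈ 1.2681.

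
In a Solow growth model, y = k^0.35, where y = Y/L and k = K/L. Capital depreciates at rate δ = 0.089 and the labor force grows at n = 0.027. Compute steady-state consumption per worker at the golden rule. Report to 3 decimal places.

The effective depreciation rate is n + δ = 0.027 + 0.089 = 0.116.
Golden rule sets MPK = n+δ: 0.35·k^(0.35−1) = 0.116, so k_gold = (0.35/0.116)^(1/0.65) ≈ 5.4684.
y_gold = 5.4684^0.35 ≈ 1.8124.
c_gold = y_gold − (n+δ)·k_gold = 1.8124 − 0.116·5.4684 ≈ 1.1781.

c_gold ≈ 1.178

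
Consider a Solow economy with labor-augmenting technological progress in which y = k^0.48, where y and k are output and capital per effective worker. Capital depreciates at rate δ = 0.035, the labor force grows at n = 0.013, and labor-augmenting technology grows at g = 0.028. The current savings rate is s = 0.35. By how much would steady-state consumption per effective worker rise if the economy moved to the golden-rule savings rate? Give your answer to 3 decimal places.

n + g + δ = 0.013 + 0.028 + 0.035 = 0.076.
Current steady state (s = 0.35): k* = (0.35/0.076)^(1/0.52) ≈ 18.8577, y* = 18.8577^0.48 ≈ 4.0948, c* = (1−0.35)·4.0948 ≈ 2.6616.
Golden rule sets MPK = n+g+δ: 0.48·k^(0.48−1) = 0.076, so k_gold = (0.48/0.076)^(1/0.52) ≈ 34.6166.
y_gold = 34.6166^0.48 ≈ 5.4810, c_gold = y_gold − 0.076·k_gold ≈ 2.8501.
Gain: Δc = 2.8501 − 2.6616 ≈ 0.1885.

Δc ≈ 0.188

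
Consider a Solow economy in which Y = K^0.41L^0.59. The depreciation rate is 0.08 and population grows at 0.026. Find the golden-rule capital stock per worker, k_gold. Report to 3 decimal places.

n + δ = 0.026 + 0.08 = 0.106.
At the golden rule the marginal product of capital equals n+δ: 0.41·k^(0.41−1) = 0.106. Solving, k_gold = (0.41/0.106)^(1/0.59) ≈ 9.9021.

k_gold ≈ 9.902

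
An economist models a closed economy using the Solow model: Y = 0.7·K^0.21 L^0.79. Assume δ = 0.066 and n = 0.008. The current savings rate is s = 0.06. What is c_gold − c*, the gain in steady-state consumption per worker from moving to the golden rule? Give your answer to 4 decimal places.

Δc ≈ 0.0977

Break-even investment rate: n + δ = 0.008 + 0.066 = 0.074.
Current steady state (s = 0.06): k* = (0.06·0.7/0.074)^(1/0.79) ≈ 0.4882, y* = 0.7·0.4882^0.21 ≈ 0.6022, c* = (1−0.06)·0.6022 ≈ 0.5660.
Maximizing c = f(k) − (n+δ)·k gives f'(k) = n+δ, i.e. 0.21·0.7·k^(0.21−1) = 0.074, so k_gold = (0.21·0.7/0.074)^(1/0.79) ≈ 2.3841.
y_gold = 0.7·2.3841^0.21 ≈ 0.8401, c_gold = y_gold − 0.074·k_gold ≈ 0.6637.
Gain: Δc = 0.6637 − 0.5660 ≈ 0.0977.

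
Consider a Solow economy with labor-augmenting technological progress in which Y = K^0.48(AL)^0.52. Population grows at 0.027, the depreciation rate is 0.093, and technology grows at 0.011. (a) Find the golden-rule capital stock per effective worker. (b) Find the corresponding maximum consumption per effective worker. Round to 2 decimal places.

Break-even investment rate: n + g + δ = 0.027 + 0.011 + 0.093 = 0.131.
Maximizing c = f(k) − (n+g+δ)·k gives f'(k) = n+g+δ, i.e. 0.48·k^(0.48−1) = 0.131, so k_gold = (0.48/0.131)^(1/0.52) ≈ 12.1495.
y_gold = 12.1495^0.48 ≈ 3.3158; c_gold = y_gold − 0.131·k_gold ≈ 1.7242.

(a) k_gold ≈ 12.15; (b) c_gold ≈ 1.72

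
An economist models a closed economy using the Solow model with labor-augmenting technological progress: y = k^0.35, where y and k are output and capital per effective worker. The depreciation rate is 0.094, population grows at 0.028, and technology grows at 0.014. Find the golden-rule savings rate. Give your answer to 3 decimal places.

n + g + δ = 0.028 + 0.014 + 0.094 = 0.136.
At the golden rule MPK = n+g+δ, and in any Cobb-Douglas steady state s = (n+g+δ)·k/y = MPK·k/y = capital's share 0.35.

s_gold = 0.350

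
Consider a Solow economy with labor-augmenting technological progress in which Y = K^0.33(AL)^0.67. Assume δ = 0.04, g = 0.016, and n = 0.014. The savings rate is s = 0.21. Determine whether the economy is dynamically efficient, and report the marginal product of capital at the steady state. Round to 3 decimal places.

dynamically efficient; MPK ≈ 0.110

Break-even investment rate: n + g + δ = 0.014 + 0.016 + 0.04 = 0.07.
Steady-state k*: s·k^0.33 = 0.07·k gives k* = (0.21/0.07)^(1/0.67) ≈ 5.1537.
MPK = 0.33·5.1537^(-0.67) ≈ 0.1100.
MPK > n+g+δ = 0.07, so the economy is dynamically efficient (under-saving).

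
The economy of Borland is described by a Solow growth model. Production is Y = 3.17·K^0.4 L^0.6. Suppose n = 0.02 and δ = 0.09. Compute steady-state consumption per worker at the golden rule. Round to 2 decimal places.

Break-even investment rate: n + δ = 0.02 + 0.09 = 0.11.
At the golden rule the marginal product of capital equals n+δ: 0.4·3.17·k^(0.4−1) = 0.11. Solving, k_gold = (0.4·3.17/0.11)^(1/0.6) ≈ 58.8226.
y_gold = 3.17·58.8226^0.4 ≈ 16.1762.
c_gold = y_gold − (n+δ)·k_gold = 16.1762 − 0.11·58.8226 ≈ 9.7057.

c_gold ≈ 9.71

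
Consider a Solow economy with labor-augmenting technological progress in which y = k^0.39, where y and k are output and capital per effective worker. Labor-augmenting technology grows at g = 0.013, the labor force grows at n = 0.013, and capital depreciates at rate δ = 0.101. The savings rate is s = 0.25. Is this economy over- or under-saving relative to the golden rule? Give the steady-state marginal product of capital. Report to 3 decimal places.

The effective depreciation rate is n + g + δ = 0.013 + 0.013 + 0.101 = 0.127.
Steady-state k*: s·k^0.39 = 0.127·k gives k* = (0.25/0.127)^(1/0.61) ≈ 3.0352.
MPK = 0.39·3.0352^(-0.61) ≈ 0.1981.
MPK > n+g+δ = 0.127, so the economy is dynamically efficient (under-saving).

under-saving; MPK ≈ 0.198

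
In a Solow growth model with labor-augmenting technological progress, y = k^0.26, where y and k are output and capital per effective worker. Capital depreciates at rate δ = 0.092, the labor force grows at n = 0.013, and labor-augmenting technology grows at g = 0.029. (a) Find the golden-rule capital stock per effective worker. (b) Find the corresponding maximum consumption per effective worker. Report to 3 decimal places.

n + g + δ = 0.013 + 0.029 + 0.092 = 0.134.
Setting f'(k) = n+g+δ gives 0.26·k^(0.26−1) = 0.134, hence k_gold = (0.26/0.134)^(1/0.74) ≈ 2.4491.
y_gold = 2.4491^0.26 ≈ 1.2622; c_gold = y_gold − 0.134·k_gold ≈ 0.9341.

(a) k_gold ≈ 2.449; (b) c_gold ≈ 0.934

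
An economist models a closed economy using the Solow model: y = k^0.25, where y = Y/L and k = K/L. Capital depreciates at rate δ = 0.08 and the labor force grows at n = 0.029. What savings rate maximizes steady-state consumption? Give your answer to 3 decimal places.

s_gold = 0.250

Capital per worker breaks even when investment replaces (n + δ)·k; here n + δ = 0.109.
At the golden rule MPK = n+δ, and in any Cobb-Douglas steady state s = (n+δ)·k/y = MPK·k/y = capital's share 0.25.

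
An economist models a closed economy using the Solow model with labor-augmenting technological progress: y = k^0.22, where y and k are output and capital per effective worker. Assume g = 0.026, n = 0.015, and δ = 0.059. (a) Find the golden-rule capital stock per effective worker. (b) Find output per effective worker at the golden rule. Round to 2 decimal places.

Break-even investment rate: n + g + δ = 0.015 + 0.026 + 0.059 = 0.1.
Setting f'(k) = n+g+δ gives 0.22·k^(0.22−1) = 0.1, hence k_gold = (0.22/0.1)^(1/0.78) ≈ 2.7479.
y_gold = 2.7479^0.22 ≈ 1.2491.

(a) k_gold ≈ 2.75; (b) y_gold ≈ 1.25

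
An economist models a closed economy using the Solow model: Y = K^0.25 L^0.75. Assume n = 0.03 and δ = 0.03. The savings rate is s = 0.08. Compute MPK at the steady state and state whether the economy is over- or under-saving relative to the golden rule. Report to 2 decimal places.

under-saving; MPK ≈ 0.19

Break-even investment rate: n + δ = 0.03 + 0.03 = 0.06.
Steady-state k*: s·k^0.25 = 0.06·k gives k* = (0.08/0.06)^(1/0.75) ≈ 1.4675.
MPK = 0.25·1.4675^(-0.75) ≈ 0.1875.
MPK > n+δ = 0.06, so the economy is dynamically efficient (under-saving).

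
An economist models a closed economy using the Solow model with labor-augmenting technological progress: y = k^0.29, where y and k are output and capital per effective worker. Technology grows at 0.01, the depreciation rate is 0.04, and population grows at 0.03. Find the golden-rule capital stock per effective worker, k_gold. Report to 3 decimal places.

The effective depreciation rate is n + g + δ = 0.03 + 0.01 + 0.04 = 0.08.
Golden rule sets MPK = n+g+δ: 0.29·k^(0.29−1) = 0.08, so k_gold = (0.29/0.08)^(1/0.71) ≈ 6.1342.

k_gold ≈ 6.134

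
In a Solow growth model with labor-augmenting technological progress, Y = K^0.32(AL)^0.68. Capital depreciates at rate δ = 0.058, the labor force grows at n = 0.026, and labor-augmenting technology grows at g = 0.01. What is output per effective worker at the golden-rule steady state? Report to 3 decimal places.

n + g + δ = 0.026 + 0.01 + 0.058 = 0.094.
Maximizing c = f(k) − (n+g+δ)·k gives f'(k) = n+g+δ, i.e. 0.32·k^(0.32−1) = 0.094, so k_gold = (0.32/0.094)^(1/0.68) ≈ 6.0588.
Output: y_gold = k_gold^0.32 = 6.0588^0.32 ≈ 1.7798.

y_gold ≈ 1.780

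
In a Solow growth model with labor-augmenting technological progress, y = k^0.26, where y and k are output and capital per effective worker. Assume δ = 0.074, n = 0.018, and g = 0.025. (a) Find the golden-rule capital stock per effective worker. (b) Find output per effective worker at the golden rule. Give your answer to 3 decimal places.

(a) k_gold ≈ 2.942; (b) y_gold ≈ 1.324

The effective depreciation rate is n + g + δ = 0.018 + 0.025 + 0.074 = 0.117.
Maximizing c = f(k) − (n+g+δ)·k gives f'(k) = n+g+δ, i.e. 0.26·k^(0.26−1) = 0.117, so k_gold = (0.26/0.117)^(1/0.74) ≈ 2.9419.
y_gold = 2.9419^0.26 ≈ 1.3239.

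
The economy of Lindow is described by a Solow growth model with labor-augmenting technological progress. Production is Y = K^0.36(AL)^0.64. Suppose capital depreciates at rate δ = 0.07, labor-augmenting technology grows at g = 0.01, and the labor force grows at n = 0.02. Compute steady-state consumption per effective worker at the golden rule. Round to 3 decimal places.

c_gold ≈ 1.316

Capital per effective worker breaks even when investment replaces (n + g + δ)·k; here n + g + δ = 0.1.
Maximizing c = f(k) − (n+g+δ)·k gives f'(k) = n+g+δ, i.e. 0.36·k^(0.36−1) = 0.1, so k_gold = (0.36/0.1)^(1/0.64) ≈ 7.3998.
y_gold = 7.3998^0.36 ≈ 2.0555.
c_gold = y_gold − (n+g+δ)·k_gold = 2.0555 − 0.1·7.3998 ≈ 1.3155.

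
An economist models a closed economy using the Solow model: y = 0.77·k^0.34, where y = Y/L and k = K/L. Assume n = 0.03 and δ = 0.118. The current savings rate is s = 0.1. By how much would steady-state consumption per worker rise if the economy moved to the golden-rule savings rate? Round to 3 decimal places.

Break-even investment rate: n + δ = 0.03 + 0.118 = 0.148.
Current steady state (s = 0.1): k* = (0.1·0.77/0.148)^(1/0.66) ≈ 0.3716, y* = 0.77·0.3716^0.34 ≈ 0.5499, c* = (1−0.1)·0.5499 ≈ 0.4949.
Maximizing c = f(k) − (n+δ)·k gives f'(k) = n+δ, i.e. 0.34·0.77·k^(0.34−1) = 0.148, so k_gold = (0.34·0.77/0.148)^(1/0.66) ≈ 2.3731.
y_gold = 0.77·2.3731^0.34 ≈ 1.0330, c_gold = y_gold − 0.148·k_gold ≈ 0.6818.
Gain: Δc = 0.6818 − 0.4949 ≈ 0.1868.

Δc ≈ 0.187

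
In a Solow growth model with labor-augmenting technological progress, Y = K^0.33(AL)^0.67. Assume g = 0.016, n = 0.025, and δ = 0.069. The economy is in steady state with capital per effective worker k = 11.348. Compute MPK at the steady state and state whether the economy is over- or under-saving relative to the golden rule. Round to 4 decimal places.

Break-even investment rate: n + g + δ = 0.025 + 0.016 + 0.069 = 0.11.
MPK = 0.33·k^(0.33−1) = 0.33·11.348^(-0.67) ≈ 0.0648.
MPK < 0.11, so the economy is dynamically inefficient (over-saving).

over-saving; MPK ≈ 0.0648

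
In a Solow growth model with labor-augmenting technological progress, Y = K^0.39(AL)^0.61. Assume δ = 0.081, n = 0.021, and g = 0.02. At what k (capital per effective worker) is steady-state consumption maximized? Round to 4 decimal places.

n + g + δ = 0.021 + 0.02 + 0.081 = 0.122.
Golden rule sets MPK = n+g+δ: 0.39·k^(0.39−1) = 0.122, so k_gold = (0.39/0.122)^(1/0.61) ≈ 6.7202.

k_gold ≈ 6.7202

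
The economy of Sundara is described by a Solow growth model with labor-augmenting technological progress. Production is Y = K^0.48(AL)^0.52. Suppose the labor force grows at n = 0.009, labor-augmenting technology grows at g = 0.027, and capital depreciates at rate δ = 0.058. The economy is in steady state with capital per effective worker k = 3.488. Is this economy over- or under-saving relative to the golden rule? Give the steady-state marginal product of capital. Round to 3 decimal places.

under-saving; MPK ≈ 0.251

Capital per effective worker breaks even when investment replaces (n + g + δ)·k; here n + g + δ = 0.094.
MPK = 0.48·k^(0.48−1) = 0.48·3.488^(-0.52) ≈ 0.2507.
MPK > 0.094, so the economy is dynamically efficient (under-saving).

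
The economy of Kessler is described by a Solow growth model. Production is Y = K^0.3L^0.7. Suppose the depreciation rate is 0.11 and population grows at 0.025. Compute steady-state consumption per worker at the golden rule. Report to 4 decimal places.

c_gold ≈ 0.9856

n + δ = 0.025 + 0.11 = 0.135.
Golden rule sets MPK = n+δ: 0.3·k^(0.3−1) = 0.135, so k_gold = (0.3/0.135)^(1/0.7) ≈ 3.1290.
y_gold = 3.1290^0.3 ≈ 1.4081.
c_gold = y_gold − (n+δ)·k_gold = 1.4081 − 0.135·3.1290 ≈ 0.9856.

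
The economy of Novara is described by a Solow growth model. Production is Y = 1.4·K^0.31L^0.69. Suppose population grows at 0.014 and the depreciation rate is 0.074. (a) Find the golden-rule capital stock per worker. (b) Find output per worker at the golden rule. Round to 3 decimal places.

Break-even investment rate: n + δ = 0.014 + 0.074 = 0.088.
At the golden rule the marginal product of capital equals n+δ: 0.31·1.4·k^(0.31−1) = 0.088. Solving, k_gold = (0.31·1.4/0.088)^(1/0.69) ≈ 10.1009.
y_gold = 1.4·10.1009^0.31 ≈ 2.8673.

(a) k_gold ≈ 10.101; (b) y_gold ≈ 2.867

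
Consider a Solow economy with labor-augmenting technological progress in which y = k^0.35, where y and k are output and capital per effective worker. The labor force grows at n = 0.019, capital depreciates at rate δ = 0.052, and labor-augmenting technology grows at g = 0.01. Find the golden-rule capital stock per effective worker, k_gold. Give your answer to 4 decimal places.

n + g + δ = 0.019 + 0.01 + 0.052 = 0.081.
At the golden rule the marginal product of capital equals n+g+δ: 0.35·k^(0.35−1) = 0.081. Solving, k_gold = (0.35/0.081)^(1/0.65) ≈ 9.5021.

k_gold ≈ 9.5021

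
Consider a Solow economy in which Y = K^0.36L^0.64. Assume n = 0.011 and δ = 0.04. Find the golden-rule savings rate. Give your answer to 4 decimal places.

The effective depreciation rate is n + δ = 0.011 + 0.04 = 0.051.
At the golden rule MPK = n+δ, and in any Cobb-Douglas steady state s = (n+δ)·k/y = MPK·k/y = capital's share 0.36.

s_gold = 0.3600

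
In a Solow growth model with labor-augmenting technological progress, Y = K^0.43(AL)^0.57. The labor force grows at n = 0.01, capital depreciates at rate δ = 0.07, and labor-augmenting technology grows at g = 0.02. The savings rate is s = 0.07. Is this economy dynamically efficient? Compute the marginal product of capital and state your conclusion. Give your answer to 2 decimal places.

dynamically efficient; MPK ≈ 0.61

Break-even investment rate: n + g + δ = 0.01 + 0.02 + 0.07 = 0.1.
Steady-state k*: s·k^0.43 = 0.1·k gives k* = (0.07/0.1)^(1/0.57) ≈ 0.5349.
MPK = 0.43·0.5349^(-0.57) ≈ 0.6143.
MPK > n+g+δ = 0.1, so the economy is dynamically efficient (under-saving).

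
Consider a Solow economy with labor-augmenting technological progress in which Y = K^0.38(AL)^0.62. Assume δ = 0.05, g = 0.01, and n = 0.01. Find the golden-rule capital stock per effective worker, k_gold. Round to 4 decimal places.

n + g + δ = 0.01 + 0.01 + 0.05 = 0.07.
Setting f'(k) = n+g+δ gives 0.38·k^(0.38−1) = 0.07, hence k_gold = (0.38/0.07)^(1/0.62) ≈ 15.3101.

k_gold ≈ 15.3101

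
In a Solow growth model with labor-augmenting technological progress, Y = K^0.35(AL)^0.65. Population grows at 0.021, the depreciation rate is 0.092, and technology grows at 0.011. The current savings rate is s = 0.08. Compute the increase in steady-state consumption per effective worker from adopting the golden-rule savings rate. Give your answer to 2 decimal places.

Δc ≈ 0.41

The effective depreciation rate is n + g + δ = 0.021 + 0.011 + 0.092 = 0.124.
Current steady state (s = 0.08): k* = (0.08/0.124)^(1/0.65) ≈ 0.5095, y* = 0.5095^0.35 ≈ 0.7898, c* = (1−0.08)·0.7898 ≈ 0.7266.
At the golden rule the marginal product of capital equals n+g+δ: 0.35·k^(0.35−1) = 0.124. Solving, k_gold = (0.35/0.124)^(1/0.65) ≈ 4.9352.
y_gold = 4.9352^0.35 ≈ 1.7485, c_gold = y_gold − 0.124·k_gold ≈ 1.1365.
Gain: Δc = 1.1365 − 0.7266 ≈ 0.4099.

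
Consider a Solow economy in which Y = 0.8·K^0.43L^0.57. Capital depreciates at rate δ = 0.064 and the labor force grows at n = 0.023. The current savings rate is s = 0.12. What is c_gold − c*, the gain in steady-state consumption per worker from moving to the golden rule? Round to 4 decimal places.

Δc ≈ 0.5281

n + δ = 0.023 + 0.064 = 0.087.
Current steady state (s = 0.12): k* = (0.12·0.8/0.087)^(1/0.57) ≈ 1.1885, y* = 0.8·1.1885^0.43 ≈ 0.8617, c* = (1−0.12)·0.8617 ≈ 0.7583.
Setting f'(k) = n+δ gives 0.43·0.8·k^(0.43−1) = 0.087, hence k_gold = (0.43·0.8/0.087)^(1/0.57) ≈ 11.1542.
y_gold = 0.8·11.1542^0.43 ≈ 2.2568, c_gold = y_gold − 0.087·k_gold ≈ 1.2864.
Gain: Δc = 1.2864 − 0.7583 ≈ 0.5281.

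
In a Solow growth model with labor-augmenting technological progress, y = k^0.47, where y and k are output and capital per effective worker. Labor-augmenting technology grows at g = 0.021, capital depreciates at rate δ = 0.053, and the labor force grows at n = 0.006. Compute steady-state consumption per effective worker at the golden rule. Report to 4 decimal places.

n + g + δ = 0.006 + 0.021 + 0.053 = 0.08.
Setting f'(k) = n+g+δ gives 0.47·k^(0.47−1) = 0.08, hence k_gold = (0.47/0.08)^(1/0.53) ≈ 28.2461.
y_gold = 28.2461^0.47 ≈ 4.8078.
c_gold = y_gold − (n+g+δ)·k_gold = 4.8078 − 0.08·28.2461 ≈ 2.5482.

c_gold ≈ 2.5482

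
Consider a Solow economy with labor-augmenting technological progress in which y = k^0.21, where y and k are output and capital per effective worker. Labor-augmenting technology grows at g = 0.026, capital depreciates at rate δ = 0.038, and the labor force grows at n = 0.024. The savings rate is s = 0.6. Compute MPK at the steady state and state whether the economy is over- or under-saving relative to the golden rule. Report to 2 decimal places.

over-saving; MPK ≈ 0.03

Break-even investment rate: n + g + δ = 0.024 + 0.026 + 0.038 = 0.088.
Steady-state k*: s·k^0.21 = 0.088·k gives k* = (0.6/0.088)^(1/0.79) ≈ 11.3573.
MPK = 0.21·11.3573^(-0.79) ≈ 0.0308.
MPK < n+g+δ = 0.088, so the economy is dynamically inefficient (over-saving).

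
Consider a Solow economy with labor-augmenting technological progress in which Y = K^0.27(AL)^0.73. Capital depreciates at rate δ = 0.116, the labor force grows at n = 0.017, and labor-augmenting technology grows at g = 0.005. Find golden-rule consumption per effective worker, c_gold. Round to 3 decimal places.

n + g + δ = 0.017 + 0.005 + 0.116 = 0.138.
Golden rule sets MPK = n+g+δ: 0.27·k^(0.27−1) = 0.138, so k_gold = (0.27/0.138)^(1/0.73) ≈ 2.5078.
y_gold = 2.5078^0.27 ≈ 1.2818.
c_gold = y_gold − (n+g+δ)·k_gold = 1.2818 − 0.138·2.5078 ≈ 0.9357.

c_gold ≈ 0.936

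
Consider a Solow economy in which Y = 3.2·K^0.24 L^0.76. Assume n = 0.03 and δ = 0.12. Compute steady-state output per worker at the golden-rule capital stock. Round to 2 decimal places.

y_gold ≈ 5.36

The effective depreciation rate is n + δ = 0.03 + 0.12 = 0.15.
At the golden rule the marginal product of capital equals n+δ: 0.24·3.2·k^(0.24−1) = 0.15. Solving, k_gold = (0.24·3.2/0.15)^(1/0.76) ≈ 8.5753.
Output: y_gold = 3.2·k_gold^0.24 = 3.2·8.5753^0.24 ≈ 5.3596.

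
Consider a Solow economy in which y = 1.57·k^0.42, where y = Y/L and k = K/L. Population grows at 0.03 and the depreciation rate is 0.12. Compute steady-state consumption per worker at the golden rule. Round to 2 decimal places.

c_gold ≈ 2.66

Capital per worker breaks even when investment replaces (n + δ)·k; here n + δ = 0.15.
At the golden rule the marginal product of capital equals n+δ: 0.42·1.57·k^(0.42−1) = 0.15. Solving, k_gold = (0.42·1.57/0.15)^(1/0.58) ≈ 12.8446.
y_gold = 1.57·12.8446^0.42 ≈ 4.5874.
c_gold = y_gold − (n+δ)·k_gold = 4.5874 − 0.15·12.8446 ≈ 2.6607.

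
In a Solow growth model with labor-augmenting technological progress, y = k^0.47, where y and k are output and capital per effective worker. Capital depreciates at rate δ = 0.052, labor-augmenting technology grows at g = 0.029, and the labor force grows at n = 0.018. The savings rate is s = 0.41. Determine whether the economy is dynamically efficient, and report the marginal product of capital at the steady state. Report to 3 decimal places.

dynamically efficient; MPK ≈ 0.113

Break-even investment rate: n + g + δ = 0.018 + 0.029 + 0.052 = 0.099.
Steady-state k*: s·k^0.47 = 0.099·k gives k* = (0.41/0.099)^(1/0.53) ≈ 14.6026.
MPK = 0.47·14.6026^(-0.53) ≈ 0.1135.
MPK > n+g+δ = 0.099, so the economy is dynamically efficient (under-saving).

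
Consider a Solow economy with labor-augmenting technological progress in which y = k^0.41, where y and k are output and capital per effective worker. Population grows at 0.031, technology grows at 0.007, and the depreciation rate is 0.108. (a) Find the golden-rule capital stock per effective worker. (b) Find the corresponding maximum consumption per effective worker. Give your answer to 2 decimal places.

n + g + δ = 0.031 + 0.007 + 0.108 = 0.146.
Maximizing c = f(k) − (n+g+δ)·k gives f'(k) = n+g+δ, i.e. 0.41·k^(0.41−1) = 0.146, so k_gold = (0.41/0.146)^(1/0.59) ≈ 5.7551.
y_gold = 5.7551^0.41 ≈ 2.0494; c_gold = y_gold − 0.146·k_gold ≈ 1.2091.

(a) k_gold ≈ 5.76; (b) c_gold ≈ 1.21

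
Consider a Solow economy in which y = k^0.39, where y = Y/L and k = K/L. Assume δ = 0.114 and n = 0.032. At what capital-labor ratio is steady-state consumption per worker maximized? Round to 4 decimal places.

k_gold ≈ 5.0064

The effective depreciation rate is n + δ = 0.032 + 0.114 = 0.146.
Maximizing c = f(k) − (n+δ)·k gives f'(k) = n+δ, i.e. 0.39·k^(0.39−1) = 0.146, so k_gold = (0.39/0.146)^(1/0.61) ≈ 5.0064.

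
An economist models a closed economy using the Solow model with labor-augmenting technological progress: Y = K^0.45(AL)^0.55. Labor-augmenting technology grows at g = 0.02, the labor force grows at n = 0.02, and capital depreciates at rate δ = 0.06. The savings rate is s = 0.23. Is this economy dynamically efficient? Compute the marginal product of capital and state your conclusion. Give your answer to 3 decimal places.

dynamically efficient; MPK ≈ 0.196

The effective depreciation rate is n + g + δ = 0.02 + 0.02 + 0.06 = 0.1.
Steady-state k*: s·k^0.45 = 0.1·k gives k* = (0.23/0.1)^(1/0.55) ≈ 4.5466.
MPK = 0.45·4.5466^(-0.55) ≈ 0.1957.
MPK > n+g+δ = 0.1, so the economy is dynamically efficient (under-saving).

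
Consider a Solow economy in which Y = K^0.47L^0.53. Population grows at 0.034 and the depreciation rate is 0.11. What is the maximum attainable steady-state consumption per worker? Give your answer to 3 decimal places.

c_gold ≈ 1.513

n + δ = 0.034 + 0.11 = 0.144.
Golden rule sets MPK = n+δ: 0.47·k^(0.47−1) = 0.144, so k_gold = (0.47/0.144)^(1/0.53) ≈ 9.3178.
y_gold = 9.3178^0.47 ≈ 2.8548.
c_gold = y_gold − (n+δ)·k_gold = 2.8548 − 0.144·9.3178 ≈ 1.5130.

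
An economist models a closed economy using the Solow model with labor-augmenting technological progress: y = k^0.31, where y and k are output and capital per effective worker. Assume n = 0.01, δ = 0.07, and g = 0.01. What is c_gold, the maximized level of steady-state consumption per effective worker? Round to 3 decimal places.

c_gold ≈ 1.203

Capital per effective worker breaks even when investment replaces (n + g + δ)·k; here n + g + δ = 0.09.
Maximizing c = f(k) − (n+g+δ)·k gives f'(k) = n+g+δ, i.e. 0.31·k^(0.31−1) = 0.09, so k_gold = (0.31/0.09)^(1/0.69) ≈ 6.0039.
y_gold = 6.0039^0.31 ≈ 1.7431.
c_gold = y_gold − (n+g+δ)·k_gold = 1.7431 − 0.09·6.0039 ≈ 1.2027.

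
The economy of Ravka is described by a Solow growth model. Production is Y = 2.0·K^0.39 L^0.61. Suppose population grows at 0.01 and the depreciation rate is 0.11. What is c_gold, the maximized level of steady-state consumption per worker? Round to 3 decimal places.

c_gold ≈ 4.037

n + δ = 0.01 + 0.11 = 0.12.
Setting f'(k) = n+δ gives 0.39·2.0·k^(0.39−1) = 0.12, hence k_gold = (0.39·2.0/0.12)^(1/0.61) ≈ 21.5102.
y_gold = 2.0·21.5102^0.39 ≈ 6.6185.
c_gold = y_gold − (n+δ)·k_gold = 6.6185 − 0.12·21.5102 ≈ 4.0373.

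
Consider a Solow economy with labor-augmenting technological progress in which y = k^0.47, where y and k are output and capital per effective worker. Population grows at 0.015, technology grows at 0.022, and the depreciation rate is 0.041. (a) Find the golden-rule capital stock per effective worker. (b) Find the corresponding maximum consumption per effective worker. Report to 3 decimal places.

Break-even investment rate: n + g + δ = 0.015 + 0.022 + 0.041 = 0.078.
Maximizing c = f(k) − (n+g+δ)·k gives f'(k) = n+g+δ, i.e. 0.47·k^(0.47−1) = 0.078, so k_gold = (0.47/0.078)^(1/0.53) ≈ 29.6281.
y_gold = 29.6281^0.47 ≈ 4.9170; c_gold = y_gold − 0.078·k_gold ≈ 2.6060.

(a) k_gold ≈ 29.628; (b) c_gold ≈ 2.606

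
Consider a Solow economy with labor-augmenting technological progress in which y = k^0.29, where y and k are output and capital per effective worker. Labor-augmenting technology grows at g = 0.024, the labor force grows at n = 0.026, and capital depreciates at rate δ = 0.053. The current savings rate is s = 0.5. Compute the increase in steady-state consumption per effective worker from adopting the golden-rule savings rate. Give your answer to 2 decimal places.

Break-even investment rate: n + g + δ = 0.026 + 0.024 + 0.053 = 0.103.
Current steady state (s = 0.5): k* = (0.5/0.103)^(1/0.71) ≈ 9.2552, y* = 9.2552^0.29 ≈ 1.9066, c* = (1−0.5)·1.9066 ≈ 0.9533.
Maximizing c = f(k) − (n+g+δ)·k gives f'(k) = n+g+δ, i.e. 0.29·k^(0.29−1) = 0.103, so k_gold = (0.29/0.103)^(1/0.71) ≈ 4.2972.
y_gold = 4.2972^0.29 ≈ 1.5262, c_gold = y_gold − 0.103·k_gold ≈ 1.0836.
Gain: Δc = 1.0836 − 0.9533 ≈ 0.1303.

Δc ≈ 0.13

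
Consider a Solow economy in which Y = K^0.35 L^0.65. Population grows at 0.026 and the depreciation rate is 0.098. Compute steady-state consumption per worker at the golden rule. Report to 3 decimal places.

The effective depreciation rate is n + δ = 0.026 + 0.098 = 0.124.
Maximizing c = f(k) − (n+δ)·k gives f'(k) = n+δ, i.e. 0.35·k^(0.35−1) = 0.124, so k_gold = (0.35/0.124)^(1/0.65) ≈ 4.9352.
y_gold = 4.9352^0.35 ≈ 1.7485.
c_gold = y_gold − (n+δ)·k_gold = 1.7485 − 0.124·4.9352 ≈ 1.1365.

c_gold ≈ 1.136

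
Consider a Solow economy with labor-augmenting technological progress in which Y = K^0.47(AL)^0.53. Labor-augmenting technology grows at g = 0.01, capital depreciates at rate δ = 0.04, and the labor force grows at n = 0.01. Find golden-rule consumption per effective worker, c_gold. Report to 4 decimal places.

Capital per effective worker breaks even when investment replaces (n + g + δ)·k; here n + g + δ = 0.06.
Golden rule sets MPK = n+g+δ: 0.47·k^(0.47−1) = 0.06, so k_gold = (0.47/0.06)^(1/0.53) ≈ 48.6062.
y_gold = 48.6062^0.47 ≈ 6.2050.
c_gold = y_gold − (n+g+δ)·k_gold = 6.2050 − 0.06·48.6062 ≈ 3.2887.

c_gold ≈ 3.2887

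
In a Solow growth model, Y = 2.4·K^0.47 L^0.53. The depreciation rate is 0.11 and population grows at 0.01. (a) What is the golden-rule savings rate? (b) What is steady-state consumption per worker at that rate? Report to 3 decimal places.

Capital per worker breaks even when investment replaces (n + δ)·k; here n + δ = 0.12.
For Cobb-Douglas, s_gold equals capital's share: s_gold = 0.47.
Setting f'(k) = n+δ gives 0.47·2.4·k^(0.47−1) = 0.12, hence k_gold = (0.47·2.4/0.12)^(1/0.53) ≈ 68.5631.
y_gold = 2.4·68.5631^0.47 ≈ 17.5055; c_gold = (1−0.47)·y_gold ≈ 9.2779.

(a) s_gold = 0.470; (b) c_gold ≈ 9.278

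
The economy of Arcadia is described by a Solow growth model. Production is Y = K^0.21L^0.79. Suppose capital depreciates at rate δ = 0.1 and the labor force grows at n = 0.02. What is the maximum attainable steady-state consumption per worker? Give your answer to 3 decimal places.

c_gold ≈ 0.917

Capital per worker breaks even when investment replaces (n + δ)·k; here n + δ = 0.12.
Golden rule sets MPK = n+δ: 0.21·k^(0.21−1) = 0.12, so k_gold = (0.21/0.12)^(1/0.79) ≈ 2.0307.
y_gold = 2.0307^0.21 ≈ 1.1604.
c_gold = y_gold − (n+δ)·k_gold = 1.1604 − 0.12·2.0307 ≈ 0.9167.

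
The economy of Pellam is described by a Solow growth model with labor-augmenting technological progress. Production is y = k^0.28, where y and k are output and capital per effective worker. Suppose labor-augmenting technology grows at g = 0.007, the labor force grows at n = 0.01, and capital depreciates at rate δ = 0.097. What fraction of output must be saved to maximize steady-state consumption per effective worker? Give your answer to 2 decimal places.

s_gold = 0.28

The effective depreciation rate is n + g + δ = 0.01 + 0.007 + 0.097 = 0.114.
At the golden rule MPK = n+g+δ, and in any Cobb-Douglas steady state s = (n+g+δ)·k/y = MPK·k/y = capital's share 0.28.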